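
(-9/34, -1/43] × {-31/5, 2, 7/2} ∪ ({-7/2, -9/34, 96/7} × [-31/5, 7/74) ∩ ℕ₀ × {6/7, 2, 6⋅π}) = (-9/34, -1/43] × {-31/5, 2, 7/2}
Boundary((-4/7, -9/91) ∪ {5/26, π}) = {-4/7, -9/91, 5/26, π}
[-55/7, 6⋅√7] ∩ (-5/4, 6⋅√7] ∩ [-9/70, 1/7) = [-9/70, 1/7)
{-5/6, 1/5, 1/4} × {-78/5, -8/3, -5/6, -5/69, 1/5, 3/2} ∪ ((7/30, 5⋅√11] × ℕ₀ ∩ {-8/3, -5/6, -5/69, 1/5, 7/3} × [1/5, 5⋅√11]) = ({7/3} × {1, 2, …, 16}) ∪ ({-5/6, 1/5, 1/4} × {-78/5, -8/3, -5/6, -5/69, 1/5, 3/2})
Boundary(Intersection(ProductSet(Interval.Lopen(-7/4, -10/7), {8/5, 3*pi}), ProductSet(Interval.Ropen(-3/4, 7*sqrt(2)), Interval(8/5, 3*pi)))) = EmptySet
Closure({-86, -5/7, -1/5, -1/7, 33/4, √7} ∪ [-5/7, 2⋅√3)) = {-86, 33/4} ∪ [-5/7, 2⋅√3]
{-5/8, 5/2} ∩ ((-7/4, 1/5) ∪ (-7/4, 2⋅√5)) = {-5/8, 5/2}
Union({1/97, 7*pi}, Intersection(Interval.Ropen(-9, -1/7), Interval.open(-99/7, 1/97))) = Union({1/97, 7*pi}, Interval.Ropen(-9, -1/7))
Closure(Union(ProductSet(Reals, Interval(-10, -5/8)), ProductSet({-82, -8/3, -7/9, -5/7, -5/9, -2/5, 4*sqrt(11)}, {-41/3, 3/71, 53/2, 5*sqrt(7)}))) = Union(ProductSet({-82, -8/3, -7/9, -5/7, -5/9, -2/5, 4*sqrt(11)}, {-41/3, 3/71, 53/2, 5*sqrt(7)}), ProductSet(Reals, Interval(-10, -5/8)))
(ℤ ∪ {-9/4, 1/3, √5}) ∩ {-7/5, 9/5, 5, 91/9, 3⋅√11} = {5}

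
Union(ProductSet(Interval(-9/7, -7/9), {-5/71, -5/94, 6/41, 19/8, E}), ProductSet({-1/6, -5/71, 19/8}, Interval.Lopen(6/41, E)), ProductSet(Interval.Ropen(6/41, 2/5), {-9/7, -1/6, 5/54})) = Union(ProductSet({-1/6, -5/71, 19/8}, Interval.Lopen(6/41, E)), ProductSet(Interval(-9/7, -7/9), {-5/71, -5/94, 6/41, 19/8, E}), ProductSet(Interval.Ropen(6/41, 2/5), {-9/7, -1/6, 5/54}))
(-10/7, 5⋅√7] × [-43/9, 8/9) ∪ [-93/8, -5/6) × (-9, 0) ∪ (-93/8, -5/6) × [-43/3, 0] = ([-93/8, -5/6) × (-9, 0)) ∪ ((-93/8, -5/6) × [-43/3, 0]) ∪ ((-10/7, 5⋅√7] × [-43/9, 8/9))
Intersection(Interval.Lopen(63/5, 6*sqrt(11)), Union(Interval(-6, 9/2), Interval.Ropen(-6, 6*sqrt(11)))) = Interval.open(63/5, 6*sqrt(11))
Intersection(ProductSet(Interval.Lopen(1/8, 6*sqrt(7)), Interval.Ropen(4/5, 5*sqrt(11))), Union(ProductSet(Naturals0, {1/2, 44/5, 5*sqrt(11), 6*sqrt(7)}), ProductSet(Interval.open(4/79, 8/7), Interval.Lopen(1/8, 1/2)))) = ProductSet(Range(1, 16, 1), {44/5, 6*sqrt(7)})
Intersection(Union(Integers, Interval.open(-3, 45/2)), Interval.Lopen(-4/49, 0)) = Union(Interval.Lopen(-4/49, 0), Range(0, 1, 1))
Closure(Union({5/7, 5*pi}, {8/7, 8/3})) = {5/7, 8/7, 8/3, 5*pi}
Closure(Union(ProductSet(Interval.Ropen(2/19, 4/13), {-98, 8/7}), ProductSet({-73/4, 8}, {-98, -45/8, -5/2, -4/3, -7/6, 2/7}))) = Union(ProductSet({-73/4, 8}, {-98, -45/8, -5/2, -4/3, -7/6, 2/7}), ProductSet(Interval(2/19, 4/13), {-98, 8/7}))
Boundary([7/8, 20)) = {7/8, 20}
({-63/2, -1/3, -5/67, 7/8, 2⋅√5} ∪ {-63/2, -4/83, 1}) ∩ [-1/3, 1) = {-1/3, -5/67, -4/83, 7/8}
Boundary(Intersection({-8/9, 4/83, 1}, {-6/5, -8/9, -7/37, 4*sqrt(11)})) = {-8/9}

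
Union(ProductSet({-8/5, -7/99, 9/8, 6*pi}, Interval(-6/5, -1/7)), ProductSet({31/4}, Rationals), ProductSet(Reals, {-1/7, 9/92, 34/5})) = Union(ProductSet({31/4}, Rationals), ProductSet({-8/5, -7/99, 9/8, 6*pi}, Interval(-6/5, -1/7)), ProductSet(Reals, {-1/7, 9/92, 34/5}))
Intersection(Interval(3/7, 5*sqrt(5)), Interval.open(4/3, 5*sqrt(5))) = Interval.open(4/3, 5*sqrt(5))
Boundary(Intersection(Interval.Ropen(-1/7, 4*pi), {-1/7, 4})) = {-1/7, 4}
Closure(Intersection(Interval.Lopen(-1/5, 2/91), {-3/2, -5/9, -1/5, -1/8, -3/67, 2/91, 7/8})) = {-1/8, -3/67, 2/91}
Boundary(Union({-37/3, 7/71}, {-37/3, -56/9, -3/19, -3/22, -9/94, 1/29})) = {-37/3, -56/9, -3/19, -3/22, -9/94, 1/29, 7/71}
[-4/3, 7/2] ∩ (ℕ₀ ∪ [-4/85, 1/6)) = [-4/85, 1/6) ∪ {0, 1, 2, 3}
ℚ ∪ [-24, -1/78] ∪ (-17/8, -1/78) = ℚ ∪ [-24, -1/78]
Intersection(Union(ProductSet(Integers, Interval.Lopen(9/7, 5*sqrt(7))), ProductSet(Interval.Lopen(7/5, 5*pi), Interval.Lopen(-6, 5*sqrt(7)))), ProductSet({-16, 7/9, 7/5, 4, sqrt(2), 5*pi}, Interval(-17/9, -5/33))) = ProductSet({4, sqrt(2), 5*pi}, Interval(-17/9, -5/33))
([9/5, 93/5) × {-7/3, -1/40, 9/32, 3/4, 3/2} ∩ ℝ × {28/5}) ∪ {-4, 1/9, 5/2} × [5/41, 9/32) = {-4, 1/9, 5/2} × [5/41, 9/32)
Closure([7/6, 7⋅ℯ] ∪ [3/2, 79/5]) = [7/6, 7⋅ℯ]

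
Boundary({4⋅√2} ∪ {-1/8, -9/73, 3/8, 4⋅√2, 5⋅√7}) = {-1/8, -9/73, 3/8, 4⋅√2, 5⋅√7}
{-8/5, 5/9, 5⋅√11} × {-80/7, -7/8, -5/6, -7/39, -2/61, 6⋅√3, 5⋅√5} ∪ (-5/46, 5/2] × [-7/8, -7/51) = ((-5/46, 5/2] × [-7/8, -7/51)) ∪ ({-8/5, 5/9, 5⋅√11} × {-80/7, -7/8, -5/6, -7/39, -2/61, 6⋅√3, 5⋅√5})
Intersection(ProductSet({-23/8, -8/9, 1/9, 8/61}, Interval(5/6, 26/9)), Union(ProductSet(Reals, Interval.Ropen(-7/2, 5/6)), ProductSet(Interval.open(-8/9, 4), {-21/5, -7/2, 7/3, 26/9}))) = ProductSet({1/9, 8/61}, {7/3, 26/9})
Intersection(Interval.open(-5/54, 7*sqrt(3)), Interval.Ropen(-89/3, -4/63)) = Interval.open(-5/54, -4/63)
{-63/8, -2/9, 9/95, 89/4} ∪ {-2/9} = {-63/8, -2/9, 9/95, 89/4}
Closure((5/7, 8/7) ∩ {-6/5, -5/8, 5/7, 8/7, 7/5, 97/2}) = ∅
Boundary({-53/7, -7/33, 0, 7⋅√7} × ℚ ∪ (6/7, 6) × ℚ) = ({-53/7, -7/33, 0, 7⋅√7} ∪ [6/7, 6]) × ℝ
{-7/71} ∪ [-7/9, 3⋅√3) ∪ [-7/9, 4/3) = [-7/9, 3⋅√3)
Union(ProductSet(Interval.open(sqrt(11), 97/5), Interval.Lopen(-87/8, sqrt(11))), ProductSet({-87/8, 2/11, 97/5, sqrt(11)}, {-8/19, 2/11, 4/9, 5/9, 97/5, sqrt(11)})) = Union(ProductSet({-87/8, 2/11, 97/5, sqrt(11)}, {-8/19, 2/11, 4/9, 5/9, 97/5, sqrt(11)}), ProductSet(Interval.open(sqrt(11), 97/5), Interval.Lopen(-87/8, sqrt(11))))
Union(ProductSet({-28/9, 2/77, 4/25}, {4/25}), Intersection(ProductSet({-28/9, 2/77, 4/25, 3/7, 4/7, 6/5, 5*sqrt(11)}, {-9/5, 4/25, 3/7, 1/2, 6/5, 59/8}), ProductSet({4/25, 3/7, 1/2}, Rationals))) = Union(ProductSet({4/25, 3/7}, {-9/5, 4/25, 3/7, 1/2, 6/5, 59/8}), ProductSet({-28/9, 2/77, 4/25}, {4/25}))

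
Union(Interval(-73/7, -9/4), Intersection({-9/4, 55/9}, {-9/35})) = Interval(-73/7, -9/4)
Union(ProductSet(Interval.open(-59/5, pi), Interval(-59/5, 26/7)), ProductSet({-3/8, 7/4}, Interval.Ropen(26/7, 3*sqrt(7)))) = Union(ProductSet({-3/8, 7/4}, Interval.Ropen(26/7, 3*sqrt(7))), ProductSet(Interval.open(-59/5, pi), Interval(-59/5, 26/7)))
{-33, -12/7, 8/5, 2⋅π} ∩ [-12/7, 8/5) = {-12/7}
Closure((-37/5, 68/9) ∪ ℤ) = ℤ ∪ [-37/5, 68/9]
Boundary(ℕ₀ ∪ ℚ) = ℝ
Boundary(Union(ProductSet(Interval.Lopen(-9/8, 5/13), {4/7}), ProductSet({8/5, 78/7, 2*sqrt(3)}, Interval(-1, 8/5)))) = Union(ProductSet({8/5, 78/7, 2*sqrt(3)}, Interval(-1, 8/5)), ProductSet(Interval(-9/8, 5/13), {4/7}))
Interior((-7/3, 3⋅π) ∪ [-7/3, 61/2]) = (-7/3, 61/2)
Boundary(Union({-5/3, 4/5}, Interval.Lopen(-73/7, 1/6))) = {-73/7, 1/6, 4/5}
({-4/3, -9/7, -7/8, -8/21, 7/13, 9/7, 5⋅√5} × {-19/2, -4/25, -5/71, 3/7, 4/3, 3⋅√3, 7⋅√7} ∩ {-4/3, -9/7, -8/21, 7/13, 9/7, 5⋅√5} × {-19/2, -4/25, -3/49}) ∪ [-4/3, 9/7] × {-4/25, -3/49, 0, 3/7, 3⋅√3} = ({-4/3, -9/7, -8/21, 7/13, 9/7, 5⋅√5} × {-19/2, -4/25}) ∪ ([-4/3, 9/7] × {-4/25, -3/49, 0, 3/7, 3⋅√3})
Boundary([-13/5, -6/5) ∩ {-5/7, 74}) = ∅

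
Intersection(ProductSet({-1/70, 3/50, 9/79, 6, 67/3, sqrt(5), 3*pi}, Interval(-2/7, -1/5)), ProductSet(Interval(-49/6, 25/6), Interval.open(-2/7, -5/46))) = ProductSet({-1/70, 3/50, 9/79, sqrt(5)}, Interval.Lopen(-2/7, -1/5))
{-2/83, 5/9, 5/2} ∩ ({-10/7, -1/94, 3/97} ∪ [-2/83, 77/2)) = {-2/83, 5/9, 5/2}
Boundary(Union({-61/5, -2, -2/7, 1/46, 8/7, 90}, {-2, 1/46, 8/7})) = {-61/5, -2, -2/7, 1/46, 8/7, 90}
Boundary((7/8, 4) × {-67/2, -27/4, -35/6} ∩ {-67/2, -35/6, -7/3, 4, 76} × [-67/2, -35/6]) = ∅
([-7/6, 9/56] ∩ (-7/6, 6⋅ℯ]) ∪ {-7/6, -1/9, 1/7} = [-7/6, 9/56]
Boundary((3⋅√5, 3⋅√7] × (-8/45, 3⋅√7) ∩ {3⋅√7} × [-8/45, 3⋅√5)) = {3⋅√7} × [-8/45, 3⋅√5]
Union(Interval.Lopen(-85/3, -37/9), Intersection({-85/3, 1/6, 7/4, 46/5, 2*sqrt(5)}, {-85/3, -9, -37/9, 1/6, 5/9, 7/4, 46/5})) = Union({1/6, 7/4, 46/5}, Interval(-85/3, -37/9))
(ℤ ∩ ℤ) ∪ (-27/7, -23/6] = ℤ ∪ (-27/7, -23/6]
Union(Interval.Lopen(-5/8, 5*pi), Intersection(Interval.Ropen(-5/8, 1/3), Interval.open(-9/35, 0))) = Interval.Lopen(-5/8, 5*pi)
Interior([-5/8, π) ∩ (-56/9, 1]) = (-5/8, 1)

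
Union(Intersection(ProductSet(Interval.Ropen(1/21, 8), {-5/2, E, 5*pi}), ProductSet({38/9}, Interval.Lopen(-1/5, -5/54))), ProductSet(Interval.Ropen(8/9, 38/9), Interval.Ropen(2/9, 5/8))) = ProductSet(Interval.Ropen(8/9, 38/9), Interval.Ropen(2/9, 5/8))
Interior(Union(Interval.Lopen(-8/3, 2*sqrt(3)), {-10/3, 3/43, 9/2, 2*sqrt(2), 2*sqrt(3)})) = Interval.open(-8/3, 2*sqrt(3))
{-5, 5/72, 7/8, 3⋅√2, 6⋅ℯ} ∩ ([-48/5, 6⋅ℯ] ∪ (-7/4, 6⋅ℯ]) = {-5, 5/72, 7/8, 3⋅√2, 6⋅ℯ}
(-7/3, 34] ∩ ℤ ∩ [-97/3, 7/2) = {-2, -1, …, 3}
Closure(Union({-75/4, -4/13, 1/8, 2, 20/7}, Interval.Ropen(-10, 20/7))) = Union({-75/4}, Interval(-10, 20/7))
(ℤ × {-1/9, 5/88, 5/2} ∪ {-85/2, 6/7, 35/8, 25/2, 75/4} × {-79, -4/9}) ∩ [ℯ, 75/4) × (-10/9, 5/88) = ({35/8, 25/2} × {-4/9}) ∪ ({3, 4, …, 18} × {-1/9})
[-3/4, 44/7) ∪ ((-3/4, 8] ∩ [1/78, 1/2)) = [-3/4, 44/7)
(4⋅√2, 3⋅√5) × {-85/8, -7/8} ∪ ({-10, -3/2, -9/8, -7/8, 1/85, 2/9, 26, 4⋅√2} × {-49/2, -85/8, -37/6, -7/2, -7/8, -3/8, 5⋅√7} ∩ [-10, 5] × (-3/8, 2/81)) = (4⋅√2, 3⋅√5) × {-85/8, -7/8}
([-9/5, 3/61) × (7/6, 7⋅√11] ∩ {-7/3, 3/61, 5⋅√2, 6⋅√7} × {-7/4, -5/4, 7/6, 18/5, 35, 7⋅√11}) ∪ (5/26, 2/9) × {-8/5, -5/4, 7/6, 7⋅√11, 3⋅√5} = (5/26, 2/9) × {-8/5, -5/4, 7/6, 7⋅√11, 3⋅√5}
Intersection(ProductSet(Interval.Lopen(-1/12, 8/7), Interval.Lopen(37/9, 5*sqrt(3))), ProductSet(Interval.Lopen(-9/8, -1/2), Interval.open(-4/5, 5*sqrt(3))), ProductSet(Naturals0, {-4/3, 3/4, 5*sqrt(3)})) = EmptySet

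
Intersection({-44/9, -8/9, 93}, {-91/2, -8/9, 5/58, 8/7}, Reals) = {-8/9}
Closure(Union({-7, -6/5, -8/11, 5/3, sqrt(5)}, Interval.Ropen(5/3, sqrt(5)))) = Union({-7, -6/5, -8/11}, Interval(5/3, sqrt(5)))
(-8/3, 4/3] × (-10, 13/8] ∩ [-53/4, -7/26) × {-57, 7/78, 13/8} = (-8/3, -7/26) × {7/78, 13/8}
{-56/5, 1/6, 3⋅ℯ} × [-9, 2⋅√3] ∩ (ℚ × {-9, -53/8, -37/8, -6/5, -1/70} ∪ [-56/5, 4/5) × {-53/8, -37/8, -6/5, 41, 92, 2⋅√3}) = {-56/5, 1/6} × {-9, -53/8, -37/8, -6/5, -1/70, 2⋅√3}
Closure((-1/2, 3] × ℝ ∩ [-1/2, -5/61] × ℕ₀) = [-1/2, -5/61] × ℕ₀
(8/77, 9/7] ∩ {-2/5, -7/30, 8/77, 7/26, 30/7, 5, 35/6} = {7/26}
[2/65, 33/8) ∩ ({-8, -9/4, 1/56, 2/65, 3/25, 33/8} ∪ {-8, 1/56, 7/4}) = {2/65, 3/25, 7/4}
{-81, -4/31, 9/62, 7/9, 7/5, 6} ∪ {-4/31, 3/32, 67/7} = {-81, -4/31, 3/32, 9/62, 7/9, 7/5, 6, 67/7}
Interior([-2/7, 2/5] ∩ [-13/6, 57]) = (-2/7, 2/5)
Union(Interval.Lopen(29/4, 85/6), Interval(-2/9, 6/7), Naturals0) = Union(Interval(-2/9, 6/7), Interval.Lopen(29/4, 85/6), Naturals0)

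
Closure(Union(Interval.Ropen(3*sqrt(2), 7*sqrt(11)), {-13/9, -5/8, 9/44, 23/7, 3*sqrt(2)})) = Union({-13/9, -5/8, 9/44, 23/7}, Interval(3*sqrt(2), 7*sqrt(11)))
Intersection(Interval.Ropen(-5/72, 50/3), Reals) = Interval.Ropen(-5/72, 50/3)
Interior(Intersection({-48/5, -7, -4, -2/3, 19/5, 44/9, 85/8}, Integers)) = EmptySet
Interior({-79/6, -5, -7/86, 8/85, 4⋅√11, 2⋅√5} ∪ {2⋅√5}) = ∅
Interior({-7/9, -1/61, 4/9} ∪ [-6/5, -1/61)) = (-6/5, -1/61)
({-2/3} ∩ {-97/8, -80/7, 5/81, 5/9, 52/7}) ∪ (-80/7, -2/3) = (-80/7, -2/3)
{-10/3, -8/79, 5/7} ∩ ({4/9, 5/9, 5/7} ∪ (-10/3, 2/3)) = {-8/79, 5/7}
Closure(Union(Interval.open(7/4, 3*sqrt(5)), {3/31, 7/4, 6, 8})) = Union({3/31, 8}, Interval(7/4, 3*sqrt(5)))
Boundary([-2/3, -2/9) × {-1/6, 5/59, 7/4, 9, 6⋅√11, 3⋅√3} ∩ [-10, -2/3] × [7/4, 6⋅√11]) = {-2/3} × {7/4, 9, 6⋅√11, 3⋅√3}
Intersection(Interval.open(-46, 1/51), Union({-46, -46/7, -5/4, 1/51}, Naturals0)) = Union({-46/7, -5/4}, Range(0, 1, 1))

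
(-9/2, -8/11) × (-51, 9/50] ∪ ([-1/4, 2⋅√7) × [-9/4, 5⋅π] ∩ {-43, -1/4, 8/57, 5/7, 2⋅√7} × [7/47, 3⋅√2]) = ((-9/2, -8/11) × (-51, 9/50]) ∪ ({-1/4, 8/57, 5/7} × [7/47, 3⋅√2])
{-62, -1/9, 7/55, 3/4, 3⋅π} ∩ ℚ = {-62, -1/9, 7/55, 3/4}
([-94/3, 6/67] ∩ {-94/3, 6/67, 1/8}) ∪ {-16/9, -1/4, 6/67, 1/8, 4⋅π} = {-94/3, -16/9, -1/4, 6/67, 1/8, 4⋅π}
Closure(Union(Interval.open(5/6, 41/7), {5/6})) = Interval(5/6, 41/7)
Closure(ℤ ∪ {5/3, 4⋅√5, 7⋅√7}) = ℤ ∪ {5/3, 4⋅√5, 7⋅√7}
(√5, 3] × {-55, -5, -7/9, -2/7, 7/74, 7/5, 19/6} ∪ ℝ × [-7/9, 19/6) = (ℝ × [-7/9, 19/6)) ∪ ((√5, 3] × {-55, -5, -7/9, -2/7, 7/74, 7/5, 19/6})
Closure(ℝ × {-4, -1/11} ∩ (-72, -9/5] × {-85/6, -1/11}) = [-72, -9/5] × {-1/11}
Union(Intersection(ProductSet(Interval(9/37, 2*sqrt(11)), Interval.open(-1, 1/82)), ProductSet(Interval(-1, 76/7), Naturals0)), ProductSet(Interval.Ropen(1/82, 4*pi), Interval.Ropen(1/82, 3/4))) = Union(ProductSet(Interval.Ropen(1/82, 4*pi), Interval.Ropen(1/82, 3/4)), ProductSet(Interval(9/37, 2*sqrt(11)), Range(0, 1, 1)))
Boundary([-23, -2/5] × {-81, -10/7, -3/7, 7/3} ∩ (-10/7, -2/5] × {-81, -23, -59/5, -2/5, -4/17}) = [-10/7, -2/5] × {-81}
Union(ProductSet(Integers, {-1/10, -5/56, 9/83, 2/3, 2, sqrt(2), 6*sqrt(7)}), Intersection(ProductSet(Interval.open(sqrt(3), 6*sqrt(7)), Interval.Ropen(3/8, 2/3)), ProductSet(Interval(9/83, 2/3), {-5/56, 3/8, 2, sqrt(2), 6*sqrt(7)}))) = ProductSet(Integers, {-1/10, -5/56, 9/83, 2/3, 2, sqrt(2), 6*sqrt(7)})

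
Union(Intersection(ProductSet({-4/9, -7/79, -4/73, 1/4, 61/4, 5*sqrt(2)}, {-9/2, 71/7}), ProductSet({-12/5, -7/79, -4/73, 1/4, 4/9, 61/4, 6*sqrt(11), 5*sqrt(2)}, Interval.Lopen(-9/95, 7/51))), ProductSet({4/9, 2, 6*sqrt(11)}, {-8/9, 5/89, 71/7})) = ProductSet({4/9, 2, 6*sqrt(11)}, {-8/9, 5/89, 71/7})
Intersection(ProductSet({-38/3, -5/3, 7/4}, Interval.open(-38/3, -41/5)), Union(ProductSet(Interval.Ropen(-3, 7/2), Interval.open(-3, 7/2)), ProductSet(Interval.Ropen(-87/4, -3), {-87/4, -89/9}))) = ProductSet({-38/3}, {-89/9})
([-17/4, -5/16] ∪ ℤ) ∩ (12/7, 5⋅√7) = {2, 3, …, 13}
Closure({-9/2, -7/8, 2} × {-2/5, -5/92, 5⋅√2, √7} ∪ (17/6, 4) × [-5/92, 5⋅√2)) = ({17/6, 4} × [-5/92, 5⋅√2]) ∪ ([17/6, 4] × {-5/92, 5⋅√2}) ∪ ((17/6, 4) × [-5/92, 5⋅√2)) ∪ ({-9/2, -7/8, 2} × {-2/5, -5/92, 5⋅√2, √7})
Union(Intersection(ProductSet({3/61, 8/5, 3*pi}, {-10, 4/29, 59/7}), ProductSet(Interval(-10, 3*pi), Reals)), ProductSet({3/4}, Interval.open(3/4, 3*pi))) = Union(ProductSet({3/4}, Interval.open(3/4, 3*pi)), ProductSet({3/61, 8/5, 3*pi}, {-10, 4/29, 59/7}))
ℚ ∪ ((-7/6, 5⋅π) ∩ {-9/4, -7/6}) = ℚ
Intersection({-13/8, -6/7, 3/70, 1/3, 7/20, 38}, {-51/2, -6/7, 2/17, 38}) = {-6/7, 38}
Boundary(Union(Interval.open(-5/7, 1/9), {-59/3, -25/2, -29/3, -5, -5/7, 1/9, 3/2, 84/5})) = {-59/3, -25/2, -29/3, -5, -5/7, 1/9, 3/2, 84/5}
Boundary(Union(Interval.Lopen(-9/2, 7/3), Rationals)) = Union(Interval(-oo, -9/2), Interval(7/3, oo))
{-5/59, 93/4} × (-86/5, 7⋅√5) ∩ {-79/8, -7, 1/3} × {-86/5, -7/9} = ∅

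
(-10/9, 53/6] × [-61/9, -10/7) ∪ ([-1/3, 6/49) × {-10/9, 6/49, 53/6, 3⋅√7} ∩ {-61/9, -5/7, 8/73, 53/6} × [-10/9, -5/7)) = ({8/73} × {-10/9}) ∪ ((-10/9, 53/6] × [-61/9, -10/7))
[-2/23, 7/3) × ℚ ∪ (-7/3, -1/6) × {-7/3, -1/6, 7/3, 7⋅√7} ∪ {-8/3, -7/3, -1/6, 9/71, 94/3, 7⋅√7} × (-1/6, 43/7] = ([-2/23, 7/3) × ℚ) ∪ ((-7/3, -1/6) × {-7/3, -1/6, 7/3, 7⋅√7}) ∪ ({-8/3, -7/3, -1/6, 9/71, 94/3, 7⋅√7} × (-1/6, 43/7])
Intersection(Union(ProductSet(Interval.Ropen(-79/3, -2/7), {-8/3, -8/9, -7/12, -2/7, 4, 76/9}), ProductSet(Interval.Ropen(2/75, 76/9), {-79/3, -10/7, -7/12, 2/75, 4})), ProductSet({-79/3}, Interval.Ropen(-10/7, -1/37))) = ProductSet({-79/3}, {-8/9, -7/12, -2/7})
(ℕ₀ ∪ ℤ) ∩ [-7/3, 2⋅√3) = {-2, -1, …, 3}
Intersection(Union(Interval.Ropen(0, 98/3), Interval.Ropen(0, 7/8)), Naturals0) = Range(0, 33, 1)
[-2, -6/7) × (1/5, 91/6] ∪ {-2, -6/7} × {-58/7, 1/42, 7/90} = ({-2, -6/7} × {-58/7, 1/42, 7/90}) ∪ ([-2, -6/7) × (1/5, 91/6])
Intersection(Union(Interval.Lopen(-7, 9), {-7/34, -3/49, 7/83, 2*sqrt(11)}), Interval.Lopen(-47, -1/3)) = Interval.Lopen(-7, -1/3)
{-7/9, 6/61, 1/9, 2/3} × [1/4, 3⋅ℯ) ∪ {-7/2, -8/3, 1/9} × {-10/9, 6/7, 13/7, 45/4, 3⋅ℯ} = ({-7/2, -8/3, 1/9} × {-10/9, 6/7, 13/7, 45/4, 3⋅ℯ}) ∪ ({-7/9, 6/61, 1/9, 2/3} × [1/4, 3⋅ℯ))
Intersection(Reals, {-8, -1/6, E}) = {-8, -1/6, E}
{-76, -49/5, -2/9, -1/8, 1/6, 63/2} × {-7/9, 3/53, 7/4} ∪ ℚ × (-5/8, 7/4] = (ℚ × (-5/8, 7/4]) ∪ ({-76, -49/5, -2/9, -1/8, 1/6, 63/2} × {-7/9, 3/53, 7/4})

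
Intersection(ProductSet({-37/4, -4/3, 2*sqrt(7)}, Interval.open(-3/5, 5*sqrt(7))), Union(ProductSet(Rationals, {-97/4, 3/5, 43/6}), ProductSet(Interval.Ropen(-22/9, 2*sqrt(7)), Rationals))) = Union(ProductSet({-4/3}, Intersection(Interval.open(-3/5, 5*sqrt(7)), Rationals)), ProductSet({-37/4, -4/3}, {3/5, 43/6}))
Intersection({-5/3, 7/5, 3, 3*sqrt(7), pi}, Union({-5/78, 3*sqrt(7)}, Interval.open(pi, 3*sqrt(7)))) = {3*sqrt(7)}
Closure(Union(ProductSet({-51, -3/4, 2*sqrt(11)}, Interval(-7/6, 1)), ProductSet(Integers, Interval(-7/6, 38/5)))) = Union(ProductSet({-51, -3/4, 2*sqrt(11)}, Interval(-7/6, 1)), ProductSet(Integers, Interval(-7/6, 38/5)))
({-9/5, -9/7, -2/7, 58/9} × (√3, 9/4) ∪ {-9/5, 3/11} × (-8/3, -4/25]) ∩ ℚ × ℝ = ({-9/5, 3/11} × (-8/3, -4/25]) ∪ ({-9/5, -9/7, -2/7, 58/9} × (√3, 9/4))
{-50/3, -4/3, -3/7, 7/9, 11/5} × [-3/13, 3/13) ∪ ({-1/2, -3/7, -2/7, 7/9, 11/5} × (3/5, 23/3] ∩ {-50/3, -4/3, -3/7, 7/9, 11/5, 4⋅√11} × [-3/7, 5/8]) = ({-3/7, 7/9, 11/5} × (3/5, 5/8]) ∪ ({-50/3, -4/3, -3/7, 7/9, 11/5} × [-3/13, 3/13))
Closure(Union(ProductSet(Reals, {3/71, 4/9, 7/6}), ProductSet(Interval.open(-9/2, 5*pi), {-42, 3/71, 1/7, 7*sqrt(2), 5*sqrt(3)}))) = Union(ProductSet(Interval(-9/2, 5*pi), {-42, 3/71, 1/7, 7*sqrt(2), 5*sqrt(3)}), ProductSet(Reals, {3/71, 4/9, 7/6}))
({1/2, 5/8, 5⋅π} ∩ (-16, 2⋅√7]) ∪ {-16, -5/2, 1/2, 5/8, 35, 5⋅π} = {-16, -5/2, 1/2, 5/8, 35, 5⋅π}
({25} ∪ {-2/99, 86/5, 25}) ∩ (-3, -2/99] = {-2/99}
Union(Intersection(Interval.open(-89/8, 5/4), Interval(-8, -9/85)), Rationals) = Union(Interval(-8, -9/85), Rationals)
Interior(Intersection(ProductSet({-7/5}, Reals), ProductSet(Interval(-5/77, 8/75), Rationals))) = EmptySet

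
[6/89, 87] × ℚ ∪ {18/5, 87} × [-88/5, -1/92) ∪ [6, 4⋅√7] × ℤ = ([6/89, 87] × ℚ) ∪ ({18/5, 87} × [-88/5, -1/92))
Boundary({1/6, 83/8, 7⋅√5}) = {1/6, 83/8, 7⋅√5}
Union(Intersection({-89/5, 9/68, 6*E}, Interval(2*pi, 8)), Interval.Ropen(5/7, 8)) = Interval.Ropen(5/7, 8)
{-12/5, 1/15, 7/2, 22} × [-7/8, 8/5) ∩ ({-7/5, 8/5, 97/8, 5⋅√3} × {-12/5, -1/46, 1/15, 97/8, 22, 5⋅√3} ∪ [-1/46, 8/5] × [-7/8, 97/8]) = {1/15} × [-7/8, 8/5)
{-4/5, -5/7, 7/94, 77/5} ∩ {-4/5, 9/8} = {-4/5}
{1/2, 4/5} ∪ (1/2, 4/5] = [1/2, 4/5]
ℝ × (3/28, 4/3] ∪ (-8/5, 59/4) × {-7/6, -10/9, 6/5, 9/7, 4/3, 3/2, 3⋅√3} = (ℝ × (3/28, 4/3]) ∪ ((-8/5, 59/4) × {-7/6, -10/9, 6/5, 9/7, 4/3, 3/2, 3⋅√3})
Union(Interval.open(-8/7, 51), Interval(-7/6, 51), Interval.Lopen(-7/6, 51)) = Interval(-7/6, 51)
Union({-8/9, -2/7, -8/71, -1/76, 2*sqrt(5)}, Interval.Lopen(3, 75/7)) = Union({-8/9, -2/7, -8/71, -1/76}, Interval.Lopen(3, 75/7))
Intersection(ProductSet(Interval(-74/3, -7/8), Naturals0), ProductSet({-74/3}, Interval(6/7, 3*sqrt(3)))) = ProductSet({-74/3}, Range(1, 6, 1))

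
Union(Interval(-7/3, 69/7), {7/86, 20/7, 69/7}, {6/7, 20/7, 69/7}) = Interval(-7/3, 69/7)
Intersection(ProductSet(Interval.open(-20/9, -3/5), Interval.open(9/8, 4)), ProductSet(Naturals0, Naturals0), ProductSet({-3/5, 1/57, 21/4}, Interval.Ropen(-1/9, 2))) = EmptySet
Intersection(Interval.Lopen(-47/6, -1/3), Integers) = Range(-7, 0, 1)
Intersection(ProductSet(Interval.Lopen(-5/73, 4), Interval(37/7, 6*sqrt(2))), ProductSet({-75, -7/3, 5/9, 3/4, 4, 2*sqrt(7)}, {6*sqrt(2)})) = ProductSet({5/9, 3/4, 4}, {6*sqrt(2)})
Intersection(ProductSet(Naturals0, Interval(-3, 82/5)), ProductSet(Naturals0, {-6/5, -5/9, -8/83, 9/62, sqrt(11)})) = ProductSet(Naturals0, {-6/5, -5/9, -8/83, 9/62, sqrt(11)})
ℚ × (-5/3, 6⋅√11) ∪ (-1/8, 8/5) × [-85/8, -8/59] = ((-1/8, 8/5) × [-85/8, -8/59]) ∪ (ℚ × (-5/3, 6⋅√11))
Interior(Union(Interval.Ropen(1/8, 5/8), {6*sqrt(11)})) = Interval.open(1/8, 5/8)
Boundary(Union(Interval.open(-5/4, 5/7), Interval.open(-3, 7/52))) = {-3, 5/7}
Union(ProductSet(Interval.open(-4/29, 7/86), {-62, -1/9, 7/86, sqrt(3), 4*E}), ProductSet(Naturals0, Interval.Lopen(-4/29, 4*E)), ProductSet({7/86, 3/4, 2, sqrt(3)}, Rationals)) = Union(ProductSet({7/86, 3/4, 2, sqrt(3)}, Rationals), ProductSet(Interval.open(-4/29, 7/86), {-62, -1/9, 7/86, sqrt(3), 4*E}), ProductSet(Naturals0, Interval.Lopen(-4/29, 4*E)))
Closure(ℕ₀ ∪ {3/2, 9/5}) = ℕ₀ ∪ {3/2, 9/5}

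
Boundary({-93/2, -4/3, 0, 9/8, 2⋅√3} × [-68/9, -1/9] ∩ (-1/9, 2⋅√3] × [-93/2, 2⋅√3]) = {0, 9/8, 2⋅√3} × [-68/9, -1/9]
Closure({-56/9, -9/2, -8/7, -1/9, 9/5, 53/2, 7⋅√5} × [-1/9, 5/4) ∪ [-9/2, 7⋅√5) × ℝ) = ([-9/2, 7⋅√5] × ℝ) ∪ ({-56/9, -9/2, 53/2, 7⋅√5} × [-1/9, 5/4]) ∪ ({-56/9, -9/2, -8/7, -1/9, 9/5, 53/2, 7⋅√5} × [-1/9, 5/4))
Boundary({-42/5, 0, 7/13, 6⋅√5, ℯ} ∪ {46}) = {-42/5, 0, 7/13, 46, 6⋅√5, ℯ}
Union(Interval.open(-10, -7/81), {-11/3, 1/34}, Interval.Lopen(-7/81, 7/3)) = Union(Interval.open(-10, -7/81), Interval.Lopen(-7/81, 7/3))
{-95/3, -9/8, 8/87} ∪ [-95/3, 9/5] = [-95/3, 9/5]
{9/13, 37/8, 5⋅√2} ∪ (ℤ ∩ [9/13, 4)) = {9/13, 37/8, 5⋅√2} ∪ {1, 2, 3}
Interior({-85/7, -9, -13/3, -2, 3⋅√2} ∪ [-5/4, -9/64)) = (-5/4, -9/64)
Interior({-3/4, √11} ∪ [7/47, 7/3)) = (7/47, 7/3)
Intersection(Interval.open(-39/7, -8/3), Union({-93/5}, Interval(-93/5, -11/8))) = Interval.open(-39/7, -8/3)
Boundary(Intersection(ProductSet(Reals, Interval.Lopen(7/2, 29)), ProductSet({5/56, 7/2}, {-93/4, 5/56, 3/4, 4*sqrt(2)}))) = ProductSet({5/56, 7/2}, {4*sqrt(2)})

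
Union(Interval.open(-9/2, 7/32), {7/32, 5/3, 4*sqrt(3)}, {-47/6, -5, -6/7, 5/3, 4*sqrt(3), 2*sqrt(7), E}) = Union({-47/6, -5, 5/3, 4*sqrt(3), 2*sqrt(7), E}, Interval.Lopen(-9/2, 7/32))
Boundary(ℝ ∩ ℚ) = ℝ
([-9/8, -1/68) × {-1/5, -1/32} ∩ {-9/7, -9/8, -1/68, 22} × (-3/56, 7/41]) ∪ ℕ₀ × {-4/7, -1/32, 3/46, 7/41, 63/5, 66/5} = ({-9/8} × {-1/32}) ∪ (ℕ₀ × {-4/7, -1/32, 3/46, 7/41, 63/5, 66/5})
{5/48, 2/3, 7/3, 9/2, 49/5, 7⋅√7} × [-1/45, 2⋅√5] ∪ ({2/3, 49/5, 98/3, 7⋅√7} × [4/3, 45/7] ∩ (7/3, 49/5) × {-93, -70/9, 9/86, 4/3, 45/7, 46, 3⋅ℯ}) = {5/48, 2/3, 7/3, 9/2, 49/5, 7⋅√7} × [-1/45, 2⋅√5]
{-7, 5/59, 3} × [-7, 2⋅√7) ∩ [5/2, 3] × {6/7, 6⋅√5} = {3} × {6/7}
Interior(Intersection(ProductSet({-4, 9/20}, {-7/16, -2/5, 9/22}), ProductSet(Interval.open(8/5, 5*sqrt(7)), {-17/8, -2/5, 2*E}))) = EmptySet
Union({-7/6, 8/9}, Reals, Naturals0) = Reals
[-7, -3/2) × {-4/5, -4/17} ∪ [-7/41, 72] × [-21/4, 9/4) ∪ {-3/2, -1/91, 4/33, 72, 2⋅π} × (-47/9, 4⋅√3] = ([-7, -3/2) × {-4/5, -4/17}) ∪ ([-7/41, 72] × [-21/4, 9/4)) ∪ ({-3/2, -1/91, 4/33, 72, 2⋅π} × (-47/9, 4⋅√3])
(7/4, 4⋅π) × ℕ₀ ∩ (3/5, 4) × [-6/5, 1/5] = (7/4, 4) × {0}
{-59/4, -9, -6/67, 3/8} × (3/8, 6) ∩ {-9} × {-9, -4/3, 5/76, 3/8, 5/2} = {-9} × {5/2}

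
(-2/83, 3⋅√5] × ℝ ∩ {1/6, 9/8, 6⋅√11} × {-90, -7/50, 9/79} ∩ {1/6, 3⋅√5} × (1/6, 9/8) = ∅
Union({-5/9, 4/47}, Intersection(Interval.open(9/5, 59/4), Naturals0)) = Union({-5/9, 4/47}, Range(2, 15, 1))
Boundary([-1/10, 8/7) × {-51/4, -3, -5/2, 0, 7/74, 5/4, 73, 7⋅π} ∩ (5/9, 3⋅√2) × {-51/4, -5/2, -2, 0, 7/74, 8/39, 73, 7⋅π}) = [5/9, 8/7] × {-51/4, -5/2, 0, 7/74, 73, 7⋅π}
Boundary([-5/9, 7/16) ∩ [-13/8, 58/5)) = {-5/9, 7/16}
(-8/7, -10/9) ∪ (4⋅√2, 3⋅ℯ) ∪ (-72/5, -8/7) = (-72/5, -8/7) ∪ (-8/7, -10/9) ∪ (4⋅√2, 3⋅ℯ)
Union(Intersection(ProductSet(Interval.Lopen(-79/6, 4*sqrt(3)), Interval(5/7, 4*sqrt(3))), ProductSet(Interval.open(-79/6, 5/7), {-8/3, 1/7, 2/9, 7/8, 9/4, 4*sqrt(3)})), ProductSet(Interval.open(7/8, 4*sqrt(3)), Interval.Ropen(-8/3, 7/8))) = Union(ProductSet(Interval.open(-79/6, 5/7), {7/8, 9/4, 4*sqrt(3)}), ProductSet(Interval.open(7/8, 4*sqrt(3)), Interval.Ropen(-8/3, 7/8)))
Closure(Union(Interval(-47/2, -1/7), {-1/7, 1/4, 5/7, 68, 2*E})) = Union({1/4, 5/7, 68, 2*E}, Interval(-47/2, -1/7))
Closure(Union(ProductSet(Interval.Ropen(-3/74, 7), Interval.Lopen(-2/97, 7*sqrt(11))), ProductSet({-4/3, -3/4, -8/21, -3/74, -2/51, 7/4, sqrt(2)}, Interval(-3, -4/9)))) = Union(ProductSet({-3/74, 7}, Interval(-2/97, 7*sqrt(11))), ProductSet({-4/3, -3/4, -8/21, -3/74, -2/51, 7/4, sqrt(2)}, Interval(-3, -4/9)), ProductSet(Interval(-3/74, 7), {-2/97, 7*sqrt(11)}), ProductSet(Interval.Ropen(-3/74, 7), Interval.Lopen(-2/97, 7*sqrt(11))))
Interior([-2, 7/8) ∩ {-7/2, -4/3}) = ∅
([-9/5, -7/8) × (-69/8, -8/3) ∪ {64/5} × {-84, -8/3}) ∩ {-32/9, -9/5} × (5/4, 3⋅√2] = ∅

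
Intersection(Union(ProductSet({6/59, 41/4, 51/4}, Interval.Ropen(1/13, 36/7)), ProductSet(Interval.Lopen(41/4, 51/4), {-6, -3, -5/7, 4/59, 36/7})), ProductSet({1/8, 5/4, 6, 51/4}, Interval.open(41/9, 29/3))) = ProductSet({51/4}, Interval.Lopen(41/9, 36/7))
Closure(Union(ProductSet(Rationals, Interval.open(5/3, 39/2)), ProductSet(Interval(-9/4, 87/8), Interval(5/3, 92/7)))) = Union(ProductSet(Interval(-9/4, 87/8), Interval(5/3, 92/7)), ProductSet(Rationals, Interval.open(5/3, 39/2)), ProductSet(Reals, Union({5/3}, Interval(92/7, 39/2))), ProductSet(Union(Interval(-oo, -9/4), Interval(87/8, oo)), Interval(5/3, 39/2)))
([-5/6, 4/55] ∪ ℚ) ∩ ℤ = ℤ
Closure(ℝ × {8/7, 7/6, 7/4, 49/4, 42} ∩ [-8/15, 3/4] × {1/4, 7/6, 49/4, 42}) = [-8/15, 3/4] × {7/6, 49/4, 42}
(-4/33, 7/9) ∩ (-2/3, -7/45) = ∅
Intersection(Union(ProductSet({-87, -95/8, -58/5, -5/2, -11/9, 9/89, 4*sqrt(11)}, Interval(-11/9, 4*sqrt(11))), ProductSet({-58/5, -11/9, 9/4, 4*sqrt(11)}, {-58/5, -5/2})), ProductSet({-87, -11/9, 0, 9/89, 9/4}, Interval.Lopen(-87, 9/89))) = Union(ProductSet({-11/9, 9/4}, {-58/5, -5/2}), ProductSet({-87, -11/9, 9/89}, Interval(-11/9, 9/89)))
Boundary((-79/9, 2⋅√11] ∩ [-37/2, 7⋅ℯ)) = {-79/9, 2⋅√11}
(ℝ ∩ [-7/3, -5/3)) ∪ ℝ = (-∞, ∞)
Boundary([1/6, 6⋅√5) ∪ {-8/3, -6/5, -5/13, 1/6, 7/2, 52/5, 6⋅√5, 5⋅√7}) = {-8/3, -6/5, -5/13, 1/6, 6⋅√5}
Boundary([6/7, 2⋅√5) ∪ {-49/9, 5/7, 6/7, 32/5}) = {-49/9, 5/7, 6/7, 32/5, 2⋅√5}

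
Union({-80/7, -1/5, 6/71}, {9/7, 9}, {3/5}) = {-80/7, -1/5, 6/71, 3/5, 9/7, 9}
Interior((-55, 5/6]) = (-55, 5/6)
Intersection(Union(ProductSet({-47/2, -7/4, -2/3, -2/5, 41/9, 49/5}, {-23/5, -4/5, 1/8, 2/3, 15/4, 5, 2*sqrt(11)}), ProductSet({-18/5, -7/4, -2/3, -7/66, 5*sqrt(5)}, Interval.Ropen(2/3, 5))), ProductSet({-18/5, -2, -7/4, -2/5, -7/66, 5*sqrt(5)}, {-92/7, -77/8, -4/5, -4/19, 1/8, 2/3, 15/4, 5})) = Union(ProductSet({-7/4, -2/5}, {-4/5, 1/8, 2/3, 15/4, 5}), ProductSet({-18/5, -7/4, -7/66, 5*sqrt(5)}, {2/3, 15/4}))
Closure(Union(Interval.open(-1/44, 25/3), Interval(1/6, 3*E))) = Interval(-1/44, 25/3)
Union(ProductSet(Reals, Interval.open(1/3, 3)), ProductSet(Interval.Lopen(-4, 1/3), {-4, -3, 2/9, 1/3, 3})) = Union(ProductSet(Interval.Lopen(-4, 1/3), {-4, -3, 2/9, 1/3, 3}), ProductSet(Reals, Interval.open(1/3, 3)))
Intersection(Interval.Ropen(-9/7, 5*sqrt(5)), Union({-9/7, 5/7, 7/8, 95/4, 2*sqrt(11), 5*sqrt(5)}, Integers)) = Union({-9/7, 5/7, 7/8, 2*sqrt(11)}, Range(-1, 12, 1))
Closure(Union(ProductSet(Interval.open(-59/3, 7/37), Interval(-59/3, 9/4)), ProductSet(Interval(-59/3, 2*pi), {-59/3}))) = Union(ProductSet(Interval(-59/3, 7/37), Interval(-59/3, 9/4)), ProductSet(Interval(-59/3, 2*pi), {-59/3}))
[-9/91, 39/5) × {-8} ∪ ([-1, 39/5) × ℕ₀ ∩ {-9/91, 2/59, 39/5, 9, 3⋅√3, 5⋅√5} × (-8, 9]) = ([-9/91, 39/5) × {-8}) ∪ ({-9/91, 2/59, 3⋅√3} × {0, 1, …, 9})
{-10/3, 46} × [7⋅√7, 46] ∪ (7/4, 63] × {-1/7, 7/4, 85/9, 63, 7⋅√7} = ({-10/3, 46} × [7⋅√7, 46]) ∪ ((7/4, 63] × {-1/7, 7/4, 85/9, 63, 7⋅√7})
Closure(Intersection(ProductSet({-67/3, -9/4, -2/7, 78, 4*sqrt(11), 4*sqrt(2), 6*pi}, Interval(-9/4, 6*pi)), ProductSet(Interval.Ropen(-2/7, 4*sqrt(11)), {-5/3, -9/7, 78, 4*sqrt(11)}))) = ProductSet({-2/7, 4*sqrt(2)}, {-5/3, -9/7, 4*sqrt(11)})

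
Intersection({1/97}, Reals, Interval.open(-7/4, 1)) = {1/97}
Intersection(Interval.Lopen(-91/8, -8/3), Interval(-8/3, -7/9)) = {-8/3}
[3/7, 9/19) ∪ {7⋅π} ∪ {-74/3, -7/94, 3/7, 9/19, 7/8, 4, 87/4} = {-74/3, -7/94, 7/8, 4, 87/4, 7⋅π} ∪ [3/7, 9/19]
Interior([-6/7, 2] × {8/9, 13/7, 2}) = ∅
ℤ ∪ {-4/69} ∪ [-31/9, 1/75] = ℤ ∪ [-31/9, 1/75]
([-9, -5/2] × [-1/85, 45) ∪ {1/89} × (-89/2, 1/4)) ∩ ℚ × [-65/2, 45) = ({1/89} × [-65/2, 1/4)) ∪ ((ℚ ∩ [-9, -5/2]) × [-1/85, 45))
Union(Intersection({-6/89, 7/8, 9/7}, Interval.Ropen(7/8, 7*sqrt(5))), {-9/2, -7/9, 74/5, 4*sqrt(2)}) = {-9/2, -7/9, 7/8, 9/7, 74/5, 4*sqrt(2)}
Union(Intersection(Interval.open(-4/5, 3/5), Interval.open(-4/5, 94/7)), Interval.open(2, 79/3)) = Union(Interval.open(-4/5, 3/5), Interval.open(2, 79/3))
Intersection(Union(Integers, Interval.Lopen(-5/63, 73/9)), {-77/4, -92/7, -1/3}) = EmptySet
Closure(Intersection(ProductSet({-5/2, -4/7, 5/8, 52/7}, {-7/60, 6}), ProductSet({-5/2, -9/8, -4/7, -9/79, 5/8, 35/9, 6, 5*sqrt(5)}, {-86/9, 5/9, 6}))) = ProductSet({-5/2, -4/7, 5/8}, {6})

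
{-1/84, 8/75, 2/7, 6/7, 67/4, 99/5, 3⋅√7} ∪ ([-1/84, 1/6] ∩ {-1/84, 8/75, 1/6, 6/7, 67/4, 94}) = {-1/84, 8/75, 1/6, 2/7, 6/7, 67/4, 99/5, 3⋅√7}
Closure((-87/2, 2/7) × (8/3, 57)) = ({-87/2, 2/7} × [8/3, 57]) ∪ ([-87/2, 2/7] × {8/3, 57}) ∪ ((-87/2, 2/7) × (8/3, 57))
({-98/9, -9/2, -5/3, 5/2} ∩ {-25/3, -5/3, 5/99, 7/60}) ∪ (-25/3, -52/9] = (-25/3, -52/9] ∪ {-5/3}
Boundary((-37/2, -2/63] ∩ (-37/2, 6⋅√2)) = {-37/2, -2/63}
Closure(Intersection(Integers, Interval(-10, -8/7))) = Range(-10, -1, 1)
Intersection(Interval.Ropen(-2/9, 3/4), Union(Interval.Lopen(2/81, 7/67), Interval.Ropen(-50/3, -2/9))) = Interval.Lopen(2/81, 7/67)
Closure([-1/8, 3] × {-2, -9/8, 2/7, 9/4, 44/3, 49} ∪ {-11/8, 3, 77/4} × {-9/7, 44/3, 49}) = ({-11/8, 3, 77/4} × {-9/7, 44/3, 49}) ∪ ([-1/8, 3] × {-2, -9/8, 2/7, 9/4, 44/3, 49})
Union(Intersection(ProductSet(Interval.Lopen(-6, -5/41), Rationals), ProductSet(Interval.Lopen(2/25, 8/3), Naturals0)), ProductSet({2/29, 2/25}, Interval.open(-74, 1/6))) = ProductSet({2/29, 2/25}, Interval.open(-74, 1/6))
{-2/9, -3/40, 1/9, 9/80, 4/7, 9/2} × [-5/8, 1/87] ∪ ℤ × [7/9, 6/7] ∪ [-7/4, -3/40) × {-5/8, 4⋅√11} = (ℤ × [7/9, 6/7]) ∪ ({-2/9, -3/40, 1/9, 9/80, 4/7, 9/2} × [-5/8, 1/87]) ∪ ([-7/4, -3/40) × {-5/8, 4⋅√11})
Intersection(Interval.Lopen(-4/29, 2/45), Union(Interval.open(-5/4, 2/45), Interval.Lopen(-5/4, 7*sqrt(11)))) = Interval.Lopen(-4/29, 2/45)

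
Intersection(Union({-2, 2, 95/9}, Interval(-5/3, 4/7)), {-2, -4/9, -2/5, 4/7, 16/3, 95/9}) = {-2, -4/9, -2/5, 4/7, 95/9}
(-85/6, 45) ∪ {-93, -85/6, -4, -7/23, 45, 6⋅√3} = {-93} ∪ [-85/6, 45]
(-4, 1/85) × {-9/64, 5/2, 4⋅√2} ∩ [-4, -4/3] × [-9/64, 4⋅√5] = (-4, -4/3] × {-9/64, 5/2, 4⋅√2}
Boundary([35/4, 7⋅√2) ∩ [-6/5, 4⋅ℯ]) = {35/4, 7⋅√2}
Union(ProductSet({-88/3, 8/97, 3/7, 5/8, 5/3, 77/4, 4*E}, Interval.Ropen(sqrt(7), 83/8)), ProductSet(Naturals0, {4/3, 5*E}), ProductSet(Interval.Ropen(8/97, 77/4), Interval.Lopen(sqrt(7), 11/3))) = Union(ProductSet({-88/3, 8/97, 3/7, 5/8, 5/3, 77/4, 4*E}, Interval.Ropen(sqrt(7), 83/8)), ProductSet(Interval.Ropen(8/97, 77/4), Interval.Lopen(sqrt(7), 11/3)), ProductSet(Naturals0, {4/3, 5*E}))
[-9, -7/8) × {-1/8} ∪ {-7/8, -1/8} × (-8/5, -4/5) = ([-9, -7/8) × {-1/8}) ∪ ({-7/8, -1/8} × (-8/5, -4/5))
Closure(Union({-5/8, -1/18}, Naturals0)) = Union({-5/8, -1/18}, Naturals0)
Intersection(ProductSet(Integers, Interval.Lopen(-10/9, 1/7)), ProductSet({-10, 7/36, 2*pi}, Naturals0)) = ProductSet({-10}, Range(0, 1, 1))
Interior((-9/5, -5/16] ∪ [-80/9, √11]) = (-80/9, √11)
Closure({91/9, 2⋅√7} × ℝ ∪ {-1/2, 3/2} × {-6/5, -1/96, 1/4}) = ({-1/2, 3/2} × {-6/5, -1/96, 1/4}) ∪ ({91/9, 2⋅√7} × ℝ)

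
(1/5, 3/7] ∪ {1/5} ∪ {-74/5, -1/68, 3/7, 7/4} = {-74/5, -1/68, 7/4} ∪ [1/5, 3/7]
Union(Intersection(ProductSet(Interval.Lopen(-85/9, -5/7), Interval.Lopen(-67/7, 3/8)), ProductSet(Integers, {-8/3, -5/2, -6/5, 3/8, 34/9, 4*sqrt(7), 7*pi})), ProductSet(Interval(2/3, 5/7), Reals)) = Union(ProductSet(Interval(2/3, 5/7), Reals), ProductSet(Range(-9, 0, 1), {-8/3, -5/2, -6/5, 3/8}))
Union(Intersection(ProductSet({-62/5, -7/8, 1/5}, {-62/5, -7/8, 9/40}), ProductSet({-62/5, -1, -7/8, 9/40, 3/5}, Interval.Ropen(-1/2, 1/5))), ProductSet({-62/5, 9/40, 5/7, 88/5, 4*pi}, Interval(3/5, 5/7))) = ProductSet({-62/5, 9/40, 5/7, 88/5, 4*pi}, Interval(3/5, 5/7))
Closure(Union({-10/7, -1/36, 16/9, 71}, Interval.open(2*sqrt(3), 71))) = Union({-10/7, -1/36, 16/9}, Interval(2*sqrt(3), 71))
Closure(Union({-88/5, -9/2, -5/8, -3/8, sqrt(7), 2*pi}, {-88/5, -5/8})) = {-88/5, -9/2, -5/8, -3/8, sqrt(7), 2*pi}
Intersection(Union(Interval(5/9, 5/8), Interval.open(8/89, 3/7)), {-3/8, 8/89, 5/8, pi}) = {5/8}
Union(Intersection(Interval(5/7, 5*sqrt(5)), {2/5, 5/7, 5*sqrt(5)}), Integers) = Union({5/7, 5*sqrt(5)}, Integers)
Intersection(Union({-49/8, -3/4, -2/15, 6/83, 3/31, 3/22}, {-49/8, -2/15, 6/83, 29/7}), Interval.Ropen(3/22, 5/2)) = {3/22}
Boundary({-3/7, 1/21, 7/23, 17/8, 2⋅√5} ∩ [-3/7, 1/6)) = {-3/7, 1/21}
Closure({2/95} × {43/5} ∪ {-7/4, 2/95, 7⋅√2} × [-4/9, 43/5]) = {-7/4, 2/95, 7⋅√2} × [-4/9, 43/5]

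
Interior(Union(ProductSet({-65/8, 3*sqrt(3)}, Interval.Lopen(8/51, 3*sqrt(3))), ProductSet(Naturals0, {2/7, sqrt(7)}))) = EmptySet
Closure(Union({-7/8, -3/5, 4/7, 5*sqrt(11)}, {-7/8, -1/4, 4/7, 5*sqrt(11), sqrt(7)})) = {-7/8, -3/5, -1/4, 4/7, 5*sqrt(11), sqrt(7)}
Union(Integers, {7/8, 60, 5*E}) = Union({7/8, 5*E}, Integers)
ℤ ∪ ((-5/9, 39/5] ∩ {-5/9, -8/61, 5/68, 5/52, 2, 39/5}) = ℤ ∪ {-8/61, 5/68, 5/52, 39/5}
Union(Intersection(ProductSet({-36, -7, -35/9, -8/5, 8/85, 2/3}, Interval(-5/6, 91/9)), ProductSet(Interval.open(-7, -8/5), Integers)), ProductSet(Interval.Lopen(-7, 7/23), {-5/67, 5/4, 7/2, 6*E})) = Union(ProductSet({-35/9}, Range(0, 11, 1)), ProductSet(Interval.Lopen(-7, 7/23), {-5/67, 5/4, 7/2, 6*E}))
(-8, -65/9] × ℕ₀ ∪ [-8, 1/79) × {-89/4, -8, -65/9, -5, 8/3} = ((-8, -65/9] × ℕ₀) ∪ ([-8, 1/79) × {-89/4, -8, -65/9, -5, 8/3})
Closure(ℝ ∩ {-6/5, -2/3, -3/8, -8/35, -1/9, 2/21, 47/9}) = {-6/5, -2/3, -3/8, -8/35, -1/9, 2/21, 47/9}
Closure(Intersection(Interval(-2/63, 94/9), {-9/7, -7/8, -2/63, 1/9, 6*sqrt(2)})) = {-2/63, 1/9, 6*sqrt(2)}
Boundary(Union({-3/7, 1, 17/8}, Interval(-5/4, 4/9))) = {-5/4, 4/9, 1, 17/8}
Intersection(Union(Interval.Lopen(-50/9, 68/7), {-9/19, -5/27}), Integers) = Range(-5, 10, 1)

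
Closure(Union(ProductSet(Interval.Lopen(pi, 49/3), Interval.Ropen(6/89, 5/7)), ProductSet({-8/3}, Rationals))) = Union(ProductSet({-8/3}, Union(Interval(-oo, oo), Rationals)), ProductSet({49/3, pi}, Interval(6/89, 5/7)), ProductSet(Interval(pi, 49/3), {6/89, 5/7}), ProductSet(Interval.Lopen(pi, 49/3), Interval.Ropen(6/89, 5/7)))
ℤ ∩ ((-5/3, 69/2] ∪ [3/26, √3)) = {-1, 0, …, 34}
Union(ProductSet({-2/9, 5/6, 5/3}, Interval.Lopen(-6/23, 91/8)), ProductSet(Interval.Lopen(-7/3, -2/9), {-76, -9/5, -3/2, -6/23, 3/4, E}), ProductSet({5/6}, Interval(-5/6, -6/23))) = Union(ProductSet({5/6}, Interval(-5/6, -6/23)), ProductSet({-2/9, 5/6, 5/3}, Interval.Lopen(-6/23, 91/8)), ProductSet(Interval.Lopen(-7/3, -2/9), {-76, -9/5, -3/2, -6/23, 3/4, E}))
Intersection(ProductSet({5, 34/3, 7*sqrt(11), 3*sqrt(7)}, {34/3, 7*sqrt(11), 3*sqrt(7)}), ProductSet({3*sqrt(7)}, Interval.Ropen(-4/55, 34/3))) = ProductSet({3*sqrt(7)}, {3*sqrt(7)})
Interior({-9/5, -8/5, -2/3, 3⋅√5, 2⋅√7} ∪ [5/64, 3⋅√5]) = (5/64, 3⋅√5)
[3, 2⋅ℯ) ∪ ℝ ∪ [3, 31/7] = (-∞, ∞)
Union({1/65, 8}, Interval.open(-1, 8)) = Interval.Lopen(-1, 8)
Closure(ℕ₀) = ℕ₀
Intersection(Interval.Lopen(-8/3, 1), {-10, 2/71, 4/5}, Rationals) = {2/71, 4/5}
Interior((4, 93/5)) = (4, 93/5)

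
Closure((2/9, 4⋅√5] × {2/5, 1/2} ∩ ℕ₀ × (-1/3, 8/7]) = {1, 2, …, 8} × {2/5, 1/2}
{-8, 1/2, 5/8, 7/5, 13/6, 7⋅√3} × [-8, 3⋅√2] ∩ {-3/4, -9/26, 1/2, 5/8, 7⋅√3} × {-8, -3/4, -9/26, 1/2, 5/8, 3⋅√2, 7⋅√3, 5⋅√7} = {1/2, 5/8, 7⋅√3} × {-8, -3/4, -9/26, 1/2, 5/8, 3⋅√2}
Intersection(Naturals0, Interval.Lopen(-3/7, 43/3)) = Range(0, 15, 1)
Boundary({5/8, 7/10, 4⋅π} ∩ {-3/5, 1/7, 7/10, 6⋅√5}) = {7/10}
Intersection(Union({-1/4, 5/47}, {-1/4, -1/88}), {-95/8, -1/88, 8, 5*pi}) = {-1/88}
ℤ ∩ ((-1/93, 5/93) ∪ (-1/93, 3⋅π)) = {0, 1, …, 9}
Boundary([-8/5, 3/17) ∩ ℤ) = {-1, 0}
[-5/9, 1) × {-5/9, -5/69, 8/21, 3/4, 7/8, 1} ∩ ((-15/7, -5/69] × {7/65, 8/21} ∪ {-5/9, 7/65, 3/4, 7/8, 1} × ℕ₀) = ({-5/9, 7/65, 3/4, 7/8} × {1}) ∪ ([-5/9, -5/69] × {8/21})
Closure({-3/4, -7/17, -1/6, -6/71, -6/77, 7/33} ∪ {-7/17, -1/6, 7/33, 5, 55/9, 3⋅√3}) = {-3/4, -7/17, -1/6, -6/71, -6/77, 7/33, 5, 55/9, 3⋅√3}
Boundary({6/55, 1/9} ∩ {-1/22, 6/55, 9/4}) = {6/55}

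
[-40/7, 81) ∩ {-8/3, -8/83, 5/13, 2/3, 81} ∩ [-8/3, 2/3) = {-8/3, -8/83, 5/13}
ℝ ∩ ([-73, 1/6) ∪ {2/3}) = [-73, 1/6) ∪ {2/3}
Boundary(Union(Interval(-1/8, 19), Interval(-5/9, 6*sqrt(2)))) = {-5/9, 19}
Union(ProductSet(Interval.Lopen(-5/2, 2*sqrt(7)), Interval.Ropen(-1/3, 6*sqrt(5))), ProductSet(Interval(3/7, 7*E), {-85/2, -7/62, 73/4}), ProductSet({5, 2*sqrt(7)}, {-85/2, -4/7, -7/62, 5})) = Union(ProductSet({5, 2*sqrt(7)}, {-85/2, -4/7, -7/62, 5}), ProductSet(Interval.Lopen(-5/2, 2*sqrt(7)), Interval.Ropen(-1/3, 6*sqrt(5))), ProductSet(Interval(3/7, 7*E), {-85/2, -7/62, 73/4}))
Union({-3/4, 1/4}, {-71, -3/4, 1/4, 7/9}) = {-71, -3/4, 1/4, 7/9}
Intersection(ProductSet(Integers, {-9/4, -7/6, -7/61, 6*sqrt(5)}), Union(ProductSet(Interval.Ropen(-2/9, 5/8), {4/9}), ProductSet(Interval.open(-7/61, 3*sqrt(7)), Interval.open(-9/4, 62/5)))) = ProductSet(Range(0, 8, 1), {-7/6, -7/61})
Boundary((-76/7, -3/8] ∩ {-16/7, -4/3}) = {-16/7, -4/3}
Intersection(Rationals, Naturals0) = Naturals0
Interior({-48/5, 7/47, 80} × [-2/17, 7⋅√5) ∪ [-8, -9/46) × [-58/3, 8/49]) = (-8, -9/46) × (-58/3, 8/49)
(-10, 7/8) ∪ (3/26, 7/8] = (-10, 7/8]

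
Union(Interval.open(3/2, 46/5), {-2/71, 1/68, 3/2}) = Union({-2/71, 1/68}, Interval.Ropen(3/2, 46/5))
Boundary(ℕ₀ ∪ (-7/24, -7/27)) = {-7/24, -7/27} ∪ (ℕ₀ \ (-7/24, -7/27))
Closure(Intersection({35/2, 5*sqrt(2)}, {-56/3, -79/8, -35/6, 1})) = EmptySet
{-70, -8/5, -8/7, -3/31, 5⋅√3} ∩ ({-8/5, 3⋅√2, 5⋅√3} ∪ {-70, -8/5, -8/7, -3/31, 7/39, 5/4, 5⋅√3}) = {-70, -8/5, -8/7, -3/31, 5⋅√3}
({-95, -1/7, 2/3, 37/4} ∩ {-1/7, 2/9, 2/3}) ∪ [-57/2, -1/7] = [-57/2, -1/7] ∪ {2/3}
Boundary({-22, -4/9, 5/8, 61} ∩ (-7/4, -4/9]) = {-4/9}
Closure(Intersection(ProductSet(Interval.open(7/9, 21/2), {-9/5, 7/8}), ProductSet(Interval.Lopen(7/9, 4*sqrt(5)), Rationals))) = ProductSet(Interval(7/9, 4*sqrt(5)), {-9/5, 7/8})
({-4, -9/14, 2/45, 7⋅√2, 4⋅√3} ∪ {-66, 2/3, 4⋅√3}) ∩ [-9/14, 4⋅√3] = {-9/14, 2/45, 2/3, 4⋅√3}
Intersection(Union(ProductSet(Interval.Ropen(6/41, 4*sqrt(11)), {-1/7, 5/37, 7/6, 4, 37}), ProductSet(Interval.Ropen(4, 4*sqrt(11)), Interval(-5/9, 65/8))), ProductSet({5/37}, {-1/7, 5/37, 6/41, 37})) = EmptySet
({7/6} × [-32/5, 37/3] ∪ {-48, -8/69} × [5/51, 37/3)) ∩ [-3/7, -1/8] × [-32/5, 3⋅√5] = ∅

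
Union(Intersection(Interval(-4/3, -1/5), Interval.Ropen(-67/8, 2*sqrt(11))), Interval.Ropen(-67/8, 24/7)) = Interval.Ropen(-67/8, 24/7)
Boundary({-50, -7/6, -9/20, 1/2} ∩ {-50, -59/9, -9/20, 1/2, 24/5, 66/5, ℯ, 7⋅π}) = {-50, -9/20, 1/2}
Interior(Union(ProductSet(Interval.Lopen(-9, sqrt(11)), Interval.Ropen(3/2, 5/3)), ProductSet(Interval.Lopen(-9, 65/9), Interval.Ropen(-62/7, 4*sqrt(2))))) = ProductSet(Interval.open(-9, 65/9), Interval.open(-62/7, 4*sqrt(2)))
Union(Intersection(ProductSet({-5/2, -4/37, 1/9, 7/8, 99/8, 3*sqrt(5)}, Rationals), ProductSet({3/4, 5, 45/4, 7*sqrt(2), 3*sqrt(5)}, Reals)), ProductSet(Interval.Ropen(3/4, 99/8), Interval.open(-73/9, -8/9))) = Union(ProductSet({3*sqrt(5)}, Rationals), ProductSet(Interval.Ropen(3/4, 99/8), Interval.open(-73/9, -8/9)))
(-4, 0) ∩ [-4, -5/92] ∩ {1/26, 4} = ∅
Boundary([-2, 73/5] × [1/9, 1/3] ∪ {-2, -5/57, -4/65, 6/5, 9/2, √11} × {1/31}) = ({-2, 73/5} × [1/9, 1/3]) ∪ ([-2, 73/5] × {1/9, 1/3}) ∪ ({-2, -5/57, -4/65, 6/5, 9/2, √11} × {1/31})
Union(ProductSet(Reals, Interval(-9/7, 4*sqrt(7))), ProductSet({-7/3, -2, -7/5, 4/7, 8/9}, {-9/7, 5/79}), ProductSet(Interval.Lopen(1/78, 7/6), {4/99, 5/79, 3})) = ProductSet(Reals, Interval(-9/7, 4*sqrt(7)))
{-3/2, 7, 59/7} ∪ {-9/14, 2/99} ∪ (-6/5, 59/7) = {-3/2} ∪ (-6/5, 59/7]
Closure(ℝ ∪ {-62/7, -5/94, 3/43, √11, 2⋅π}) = ℝ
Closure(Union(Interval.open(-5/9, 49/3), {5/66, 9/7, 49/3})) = Interval(-5/9, 49/3)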